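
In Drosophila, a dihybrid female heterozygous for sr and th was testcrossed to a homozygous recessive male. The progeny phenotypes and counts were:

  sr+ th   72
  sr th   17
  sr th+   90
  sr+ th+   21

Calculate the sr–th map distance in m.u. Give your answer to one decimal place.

The two most frequent classes, sr+ th (72) and sr th+ (90), are the parental types, so the F1 was sr+ th / sr th+.
The recombinant classes are sr+ th+ and sr th: 21 + 17 = 38.
Recombination frequency = 38/200 = 0.1900 ≈ 19.0%, i.e. 19.0 m.u.

19.0 m.u.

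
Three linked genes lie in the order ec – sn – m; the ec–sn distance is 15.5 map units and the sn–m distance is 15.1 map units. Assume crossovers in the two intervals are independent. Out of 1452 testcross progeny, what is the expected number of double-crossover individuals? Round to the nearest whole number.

34

Map distances give recombination frequencies of 0.155 and 0.151 for the two intervals.
With no interference, expected double-crossover frequency = 0.155 × 0.151 = 0.02340.
Expected number = 0.02340 × 1452 = 33.98 ≈ 34.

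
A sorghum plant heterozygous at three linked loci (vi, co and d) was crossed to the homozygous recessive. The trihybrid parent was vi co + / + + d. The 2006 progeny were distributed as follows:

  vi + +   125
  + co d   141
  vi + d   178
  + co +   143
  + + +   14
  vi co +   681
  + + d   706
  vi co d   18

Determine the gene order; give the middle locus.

d

The two rarest classes, vi co d and + + +, are the double crossovers. Comparing them with the parentals, only the d allele has switched, so d is the middle locus and the order is co – d – vi.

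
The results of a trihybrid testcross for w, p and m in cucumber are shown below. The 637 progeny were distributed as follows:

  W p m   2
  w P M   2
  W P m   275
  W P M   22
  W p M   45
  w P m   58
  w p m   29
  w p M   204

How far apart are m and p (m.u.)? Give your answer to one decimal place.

The two most frequent reciprocal classes, w p M and W P m, are the parental types, so the F1 was w p M / W P m.
The two rarest classes, w P M and W p m, are the double crossovers. Comparing them with the parentals, only the p allele has switched, so p is the middle locus and the order is m – p – w.
Crossovers in the m–p interval produce the single-crossover classes w p m and W P M (29 + 22 = 51) plus the double crossovers (4).
RF(m–p) = (51 + 4) / 637 = 55/637 = 0.0863 → 8.6 m.u.

8.6 m.u.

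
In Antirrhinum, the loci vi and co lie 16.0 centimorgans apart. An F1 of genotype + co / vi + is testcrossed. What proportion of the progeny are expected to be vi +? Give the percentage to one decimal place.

A map distance of 16.0 centimorgans corresponds to a recombination frequency of 0.160.
The F1 is + co / vi +, so vi + is a parental gamete class with expected frequency (1 − r)/2 = 0.840/2 = 0.4200.
That is 0.4200 = 42.0% of the progeny.

42.0%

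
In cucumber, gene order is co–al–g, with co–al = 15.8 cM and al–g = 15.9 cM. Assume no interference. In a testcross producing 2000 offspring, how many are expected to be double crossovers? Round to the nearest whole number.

50

Map distances give recombination frequencies of 0.158 and 0.159 for the two intervals.
With no interference, expected double-crossover frequency = 0.158 × 0.159 = 0.02512.
Expected number = 0.02512 × 2000 = 50.24 ≈ 50.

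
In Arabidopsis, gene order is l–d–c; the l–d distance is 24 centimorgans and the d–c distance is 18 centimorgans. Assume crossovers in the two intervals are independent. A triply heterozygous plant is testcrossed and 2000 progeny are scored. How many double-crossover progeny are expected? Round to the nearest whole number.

Map distances give recombination frequencies of 0.240 and 0.180 for the two intervals.
With no interference, expected double-crossover frequency = 0.240 × 0.180 = 0.04320.
Expected number = 0.04320 × 2000 = 86.40 ≈ 86.

86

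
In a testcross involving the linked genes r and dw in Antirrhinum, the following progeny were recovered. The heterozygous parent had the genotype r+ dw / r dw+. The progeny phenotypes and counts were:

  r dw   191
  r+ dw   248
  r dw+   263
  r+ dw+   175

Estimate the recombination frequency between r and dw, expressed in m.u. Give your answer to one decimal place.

41.7 m.u.

The recombinant classes are r+ dw+ and r dw: 175 + 191 = 366.
Recombination frequency = 366/877 = 0.4173 ≈ 41.7%, i.e. 41.7 m.u.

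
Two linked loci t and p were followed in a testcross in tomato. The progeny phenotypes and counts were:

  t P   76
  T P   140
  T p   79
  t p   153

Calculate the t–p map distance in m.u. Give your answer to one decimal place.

34.6 m.u.

The two most frequent classes, T P (140) and t p (153), are the parental types, so the F1 was T P / t p.
The recombinant classes are T p and t P: 79 + 76 = 155.
Recombination frequency = 155/448 = 0.3460 ≈ 34.6%, i.e. 34.6 m.u.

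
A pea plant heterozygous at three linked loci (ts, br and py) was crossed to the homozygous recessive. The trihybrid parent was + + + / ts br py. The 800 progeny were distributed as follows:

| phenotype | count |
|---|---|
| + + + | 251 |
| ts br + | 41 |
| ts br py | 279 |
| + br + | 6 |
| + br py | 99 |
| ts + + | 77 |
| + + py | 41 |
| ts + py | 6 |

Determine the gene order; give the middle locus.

The two rarest classes, + br + and ts + py, are the double crossovers. Comparing them with the parentals, only the br allele has switched, so br is the middle locus and the order is ts – br – py.

br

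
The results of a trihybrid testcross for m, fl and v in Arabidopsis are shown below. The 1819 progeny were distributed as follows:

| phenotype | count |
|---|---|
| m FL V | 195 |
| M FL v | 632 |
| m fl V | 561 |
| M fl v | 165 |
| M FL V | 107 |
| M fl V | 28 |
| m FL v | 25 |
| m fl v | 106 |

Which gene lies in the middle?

The two most frequent reciprocal classes, M FL v and m fl V, are the parental types, so the F1 was M FL v / m fl V.
The two rarest classes, m FL v and M fl V, are the double crossovers. Comparing them with the parentals, only the m allele has switched, so m is the middle locus and the order is fl – m – v.

m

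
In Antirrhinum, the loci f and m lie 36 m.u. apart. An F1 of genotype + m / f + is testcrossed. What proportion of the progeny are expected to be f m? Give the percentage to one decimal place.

A map distance of 36 m.u. corresponds to a recombination frequency of 0.360.
The F1 is + m / f +, so f m is a recombinant gamete class with expected frequency r/2 = 0.360/2 = 0.1800.
That is 0.1800 = 18.0% of the progeny.

18.0%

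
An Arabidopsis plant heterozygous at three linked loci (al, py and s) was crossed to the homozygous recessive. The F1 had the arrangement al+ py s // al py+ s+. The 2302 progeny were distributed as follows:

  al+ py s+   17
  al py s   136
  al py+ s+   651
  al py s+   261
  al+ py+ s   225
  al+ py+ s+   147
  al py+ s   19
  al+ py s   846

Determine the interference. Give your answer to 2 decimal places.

0.50

The two rarest classes, al+ py s+ and al py+ s, are the double crossovers. Comparing them with the parentals, only the s allele has switched, so s is the middle locus and the order is al – s – py.
al–s: (283 + 36)/2302 = 0.1386; s–py: (486 + 36)/2302 = 0.2268.
Expected DCO frequency = 0.1386 × 0.2268 ≈ 0.03143; observed = 36/2302 ≈ 0.01564.
Coefficient of coincidence = 0.01564/0.03143 ≈ 0.50; interference = 1 − 0.50 = 0.50.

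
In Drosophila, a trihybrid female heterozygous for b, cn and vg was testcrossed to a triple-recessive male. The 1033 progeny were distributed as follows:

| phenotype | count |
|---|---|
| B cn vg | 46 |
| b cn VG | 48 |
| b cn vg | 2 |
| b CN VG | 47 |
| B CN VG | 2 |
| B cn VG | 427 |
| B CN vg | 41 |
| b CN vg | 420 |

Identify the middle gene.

cn

The two most frequent reciprocal classes, B cn VG and b CN vg, are the parental types, so the F1 was B cn VG / b CN vg.
The two rarest classes, B CN VG and b cn vg, are the double crossovers. Comparing them with the parentals, only the cn allele has switched, so cn is the middle locus and the order is vg – cn – b.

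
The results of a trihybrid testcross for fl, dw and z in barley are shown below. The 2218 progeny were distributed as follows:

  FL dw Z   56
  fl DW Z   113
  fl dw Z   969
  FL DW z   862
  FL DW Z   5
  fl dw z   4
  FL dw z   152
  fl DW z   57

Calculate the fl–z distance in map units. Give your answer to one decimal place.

5.5 map units

The two most frequent reciprocal classes, fl dw Z and FL DW z, are the parental types, so the F1 was fl dw Z / FL DW z.
The two rarest classes, fl dw z and FL DW Z, are the double crossovers. Comparing them with the parentals, only the z allele has switched, so z is the middle locus and the order is fl – z – dw.
Crossovers in the fl–z interval produce the single-crossover classes FL dw Z and fl DW z (56 + 57 = 113) plus the double crossovers (9).
RF(fl–z) = (113 + 9) / 2218 = 122/2218 = 0.0550 → 5.5 map units.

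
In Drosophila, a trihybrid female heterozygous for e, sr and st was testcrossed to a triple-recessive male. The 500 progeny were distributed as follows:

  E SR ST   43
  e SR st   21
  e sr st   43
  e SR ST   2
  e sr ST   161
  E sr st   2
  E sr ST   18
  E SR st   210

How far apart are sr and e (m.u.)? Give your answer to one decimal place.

The two most frequent reciprocal classes, E SR st and e sr ST, are the parental types, so the F1 was E SR st / e sr ST.
The two rarest classes, E sr st and e SR ST, are the double crossovers. Comparing them with the parentals, only the sr allele has switched, so sr is the middle locus and the order is e – sr – st.
Crossovers in the e–sr interval produce the single-crossover classes e SR st and E sr ST (21 + 18 = 39) plus the double crossovers (4).
RF(e–sr) = (39 + 4) / 500 = 43/500 = 0.0860 → 8.6 m.u.

8.6 m.u.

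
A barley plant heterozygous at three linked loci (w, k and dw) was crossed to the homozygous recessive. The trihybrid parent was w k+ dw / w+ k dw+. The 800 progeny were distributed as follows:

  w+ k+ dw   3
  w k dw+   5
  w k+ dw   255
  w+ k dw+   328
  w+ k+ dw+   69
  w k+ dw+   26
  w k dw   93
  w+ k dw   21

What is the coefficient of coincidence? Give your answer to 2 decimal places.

The two rarest classes, w+ k+ dw and w k dw+, are the double crossovers. Comparing them with the parentals, only the w allele has switched, so w is the middle locus and the order is dw – w – k.
dw–w: (47 + 8)/800 = 0.0688; w–k: (162 + 8)/800 = 0.2125.
Expected DCO frequency = 0.0688 × 0.2125 ≈ 0.01462; observed = 8/800 ≈ 0.01000.
Coefficient of coincidence = 0.01000/0.01462 ≈ 0.68.

0.68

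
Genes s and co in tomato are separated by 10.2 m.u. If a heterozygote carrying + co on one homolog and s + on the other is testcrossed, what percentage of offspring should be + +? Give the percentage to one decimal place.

5.1%

A map distance of 10.2 m.u. corresponds to a recombination frequency of 0.102.
The F1 is + co / s +, so + + is a recombinant gamete class with expected frequency r/2 = 0.102/2 = 0.0510.
That is 0.0510 = 5.1% of the progeny.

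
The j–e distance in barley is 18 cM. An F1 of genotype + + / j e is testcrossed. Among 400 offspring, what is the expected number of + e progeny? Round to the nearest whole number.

36

A map distance of 18 cM corresponds to a recombination frequency of 0.180.
The F1 is + + / j e, so + e is a recombinant gamete class with expected frequency r/2 = 0.180/2 = 0.0900.
Expected number = 0.0900 × 400 = 36.00 ≈ 36.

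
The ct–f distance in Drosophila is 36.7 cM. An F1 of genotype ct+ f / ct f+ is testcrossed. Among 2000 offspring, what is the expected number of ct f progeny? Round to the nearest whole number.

A map distance of 36.7 cM corresponds to a recombination frequency of 0.367.
The F1 is ct+ f / ct f+, so ct f is a recombinant gamete class with expected frequency r/2 = 0.367/2 = 0.1835.
Expected number = 0.1835 × 2000 = 367.00 ≈ 367.

367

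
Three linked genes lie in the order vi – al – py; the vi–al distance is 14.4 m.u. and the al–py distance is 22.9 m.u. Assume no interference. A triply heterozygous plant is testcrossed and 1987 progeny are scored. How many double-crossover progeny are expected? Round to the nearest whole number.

Map distances give recombination frequencies of 0.144 and 0.229 for the two intervals.
With no interference, expected double-crossover frequency = 0.144 × 0.229 = 0.03298.
Expected number = 0.03298 × 1987 = 65.52 ≈ 66.

66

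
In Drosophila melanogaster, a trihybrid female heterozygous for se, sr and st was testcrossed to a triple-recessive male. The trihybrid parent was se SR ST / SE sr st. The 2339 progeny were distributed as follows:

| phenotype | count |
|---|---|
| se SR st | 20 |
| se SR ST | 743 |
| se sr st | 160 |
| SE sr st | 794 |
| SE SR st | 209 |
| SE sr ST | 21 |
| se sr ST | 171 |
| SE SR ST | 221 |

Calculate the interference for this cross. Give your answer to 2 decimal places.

The two rarest classes, se SR st and SE sr ST, are the double crossovers. Comparing them with the parentals, only the st allele has switched, so st is the middle locus and the order is se – st – sr.
se–st: (381 + 41)/2339 = 0.1804; st–sr: (380 + 41)/2339 = 0.1800.
Expected DCO frequency = 0.1804 × 0.1800 ≈ 0.03247; observed = 41/2339 ≈ 0.01753.
Coefficient of coincidence = 0.01753/0.03247 ≈ 0.54; interference = 1 − 0.54 = 0.46.

0.46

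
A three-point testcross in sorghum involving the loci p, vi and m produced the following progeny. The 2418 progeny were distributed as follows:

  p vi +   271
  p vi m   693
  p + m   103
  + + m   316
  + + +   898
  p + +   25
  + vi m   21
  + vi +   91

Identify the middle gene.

p

The two most frequent reciprocal classes, p vi m and + + +, are the parental types, so the F1 was p vi m / + + +.
The two rarest classes, + vi m and p + +, are the double crossovers. Comparing them with the parentals, only the p allele has switched, so p is the middle locus and the order is m – p – vi.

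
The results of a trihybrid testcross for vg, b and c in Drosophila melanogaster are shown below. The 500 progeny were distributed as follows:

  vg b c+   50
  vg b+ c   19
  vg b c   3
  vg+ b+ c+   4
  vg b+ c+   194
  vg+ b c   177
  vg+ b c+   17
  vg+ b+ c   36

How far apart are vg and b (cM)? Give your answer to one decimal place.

18.6 cM

The two most frequent reciprocal classes, vg+ b c and vg b+ c+, are the parental types, so the F1 was vg+ b c / vg b+ c+.
The two rarest classes, vg b c and vg+ b+ c+, are the double crossovers. Comparing them with the parentals, only the vg allele has switched, so vg is the middle locus and the order is b – vg – c.
Crossovers in the b–vg interval produce the single-crossover classes vg+ b+ c and vg b c+ (36 + 50 = 86) plus the double crossovers (7).
RF(b–vg) = (86 + 7) / 500 = 93/500 = 0.1860 → 18.6 cM.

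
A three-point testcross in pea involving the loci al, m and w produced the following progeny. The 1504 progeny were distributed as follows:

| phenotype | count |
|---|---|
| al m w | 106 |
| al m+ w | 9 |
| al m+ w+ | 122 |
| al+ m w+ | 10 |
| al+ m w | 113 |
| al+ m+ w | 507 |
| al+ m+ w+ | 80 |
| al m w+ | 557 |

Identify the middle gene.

al

The two most frequent reciprocal classes, al+ m+ w and al m w+, are the parental types, so the F1 was al+ m+ w / al m w+.
The two rarest classes, al m+ w and al+ m w+, are the double crossovers. Comparing them with the parentals, only the al allele has switched, so al is the middle locus and the order is m – al – w.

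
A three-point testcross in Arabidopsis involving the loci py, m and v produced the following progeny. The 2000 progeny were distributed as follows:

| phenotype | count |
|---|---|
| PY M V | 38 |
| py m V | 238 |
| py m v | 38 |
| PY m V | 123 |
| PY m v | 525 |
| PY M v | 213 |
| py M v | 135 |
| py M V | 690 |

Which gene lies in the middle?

py

The two most frequent reciprocal classes, py M V and PY m v, are the parental types, so the F1 was py M V / PY m v.
The two rarest classes, PY M V and py m v, are the double crossovers. Comparing them with the parentals, only the py allele has switched, so py is the middle locus and the order is m – py – v.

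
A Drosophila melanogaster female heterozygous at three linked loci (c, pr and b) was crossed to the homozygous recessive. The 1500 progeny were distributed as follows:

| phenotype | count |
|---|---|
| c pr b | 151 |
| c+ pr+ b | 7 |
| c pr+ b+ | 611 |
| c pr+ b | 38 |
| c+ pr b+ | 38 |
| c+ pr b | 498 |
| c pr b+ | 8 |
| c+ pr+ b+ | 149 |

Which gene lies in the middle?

pr

The two most frequent reciprocal classes, c pr+ b+ and c+ pr b, are the parental types, so the F1 was c pr+ b+ / c+ pr b.
The two rarest classes, c pr b+ and c+ pr+ b, are the double crossovers. Comparing them with the parentals, only the pr allele has switched, so pr is the middle locus and the order is c – pr – b.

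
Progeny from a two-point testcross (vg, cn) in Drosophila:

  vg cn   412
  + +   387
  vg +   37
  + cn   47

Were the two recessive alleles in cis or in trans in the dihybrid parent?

The two most frequent classes are + + (387) and vg cn (412); these are the parental (non-recombinant) types.
So the F1 carried + + on one chromosome and vg cn on the other — the recessive alleles are on the same chromosome (cis / coupling).

cis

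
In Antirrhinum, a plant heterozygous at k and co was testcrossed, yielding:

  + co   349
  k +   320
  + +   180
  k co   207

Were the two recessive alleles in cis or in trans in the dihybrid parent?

trans

The two most frequent classes are + co (349) and k + (320); these are the parental (non-recombinant) types.
So the F1 carried + co on one chromosome and k + on the other — the recessive alleles are on opposite chromosomes (trans / repulsion).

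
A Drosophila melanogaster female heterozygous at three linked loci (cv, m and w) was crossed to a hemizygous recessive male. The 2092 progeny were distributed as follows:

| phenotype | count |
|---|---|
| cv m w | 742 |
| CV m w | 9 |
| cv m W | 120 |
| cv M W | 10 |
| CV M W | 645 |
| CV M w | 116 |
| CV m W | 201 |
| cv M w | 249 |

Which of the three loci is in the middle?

cv

The two most frequent reciprocal classes, CV M W and cv m w, are the parental types, so the F1 was CV M W / cv m w.
The two rarest classes, cv M W and CV m w, are the double crossovers. Comparing them with the parentals, only the cv allele has switched, so cv is the middle locus and the order is m – cv – w.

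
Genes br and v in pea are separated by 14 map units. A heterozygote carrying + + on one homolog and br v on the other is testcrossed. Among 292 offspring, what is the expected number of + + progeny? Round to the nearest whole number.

A map distance of 14 map units corresponds to a recombination frequency of 0.140.
The F1 is + + / br v, so + + is a parental gamete class with expected frequency (1 − r)/2 = 0.860/2 = 0.4300.
Expected number = 0.4300 × 292 = 125.56 ≈ 126.

126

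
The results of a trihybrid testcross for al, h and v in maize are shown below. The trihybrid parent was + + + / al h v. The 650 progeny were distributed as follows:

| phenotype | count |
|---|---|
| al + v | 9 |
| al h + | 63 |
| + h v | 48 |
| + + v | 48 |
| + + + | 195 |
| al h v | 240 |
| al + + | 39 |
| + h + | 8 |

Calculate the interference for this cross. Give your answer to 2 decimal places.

The two rarest classes, + h + and al + v, are the double crossovers. Comparing them with the parentals, only the h allele has switched, so h is the middle locus and the order is v – h – al.
v–h: (111 + 17)/650 = 0.1969; h–al: (87 + 17)/650 = 0.1600.
Expected DCO frequency = 0.1969 × 0.1600 ≈ 0.03150; observed = 17/650 ≈ 0.02615.
Coefficient of coincidence = 0.02615/0.03150 ≈ 0.83; interference = 1 − 0.83 = 0.17.

0.17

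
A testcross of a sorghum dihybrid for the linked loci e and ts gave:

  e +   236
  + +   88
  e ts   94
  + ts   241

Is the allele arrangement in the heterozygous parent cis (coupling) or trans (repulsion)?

trans

The two most frequent classes are + ts (241) and e + (236); these are the parental (non-recombinant) types.
So the F1 carried + ts on one chromosome and e + on the other — the recessive alleles are on opposite chromosomes (trans / repulsion).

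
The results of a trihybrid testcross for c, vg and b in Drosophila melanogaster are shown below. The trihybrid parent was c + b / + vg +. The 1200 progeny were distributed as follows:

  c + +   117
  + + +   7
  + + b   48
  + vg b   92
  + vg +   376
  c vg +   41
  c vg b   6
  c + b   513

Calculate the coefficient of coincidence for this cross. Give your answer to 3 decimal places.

The two rarest classes, c vg b and + + +, are the double crossovers. Comparing them with the parentals, only the vg allele has switched, so vg is the middle locus and the order is c – vg – b.
c–vg: (89 + 13)/1200 = 0.0850; vg–b: (209 + 13)/1200 = 0.1850.
Expected DCO frequency = 0.0850 × 0.1850 ≈ 0.01572; observed = 13/1200 ≈ 0.01083.
Coefficient of coincidence = 0.01083/0.01572 ≈ 0.689.

0.689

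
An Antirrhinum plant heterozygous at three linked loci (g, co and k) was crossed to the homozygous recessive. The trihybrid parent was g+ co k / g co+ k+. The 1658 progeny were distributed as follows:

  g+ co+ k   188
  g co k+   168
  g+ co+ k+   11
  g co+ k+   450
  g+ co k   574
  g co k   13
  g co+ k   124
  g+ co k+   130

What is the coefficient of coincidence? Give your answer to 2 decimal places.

0.38

The two rarest classes, g co k and g+ co+ k+, are the double crossovers. Comparing them with the parentals, only the g allele has switched, so g is the middle locus and the order is k – g – co.
k–g: (254 + 24)/1658 = 0.1677; g–co: (356 + 24)/1658 = 0.2292.
Expected DCO frequency = 0.1677 × 0.2292 ≈ 0.03844; observed = 24/1658 ≈ 0.01448.
Coefficient of coincidence = 0.01448/0.03844 ≈ 0.38.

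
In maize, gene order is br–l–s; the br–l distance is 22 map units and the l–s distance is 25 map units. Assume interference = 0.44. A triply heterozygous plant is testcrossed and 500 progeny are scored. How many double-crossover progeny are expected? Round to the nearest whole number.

Map distances give recombination frequencies of 0.220 and 0.250 for the two intervals.
With interference 0.44 (so coincidence = 0.56), expected double-crossover frequency = 0.220 × 0.250 × 0.56 = 0.03080.
Expected number = 0.03080 × 500 = 15.40 ≈ 15.

15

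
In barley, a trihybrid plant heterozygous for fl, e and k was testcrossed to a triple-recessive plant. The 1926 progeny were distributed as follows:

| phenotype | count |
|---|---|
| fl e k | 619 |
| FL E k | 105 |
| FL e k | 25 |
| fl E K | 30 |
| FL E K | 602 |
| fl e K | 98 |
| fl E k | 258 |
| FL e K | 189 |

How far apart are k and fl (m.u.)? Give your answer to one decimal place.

13.4 m.u.

The two most frequent reciprocal classes, fl e k and FL E K, are the parental types, so the F1 was fl e k / FL E K.
The two rarest classes, FL e k and fl E K, are the double crossovers. Comparing them with the parentals, only the fl allele has switched, so fl is the middle locus and the order is e – fl – k.
Crossovers in the fl–k interval produce the single-crossover classes fl e K and FL E k (98 + 105 = 203) plus the double crossovers (55).
RF(fl–k) = (203 + 55) / 1926 = 258/1926 = 0.1340 → 13.4 m.u.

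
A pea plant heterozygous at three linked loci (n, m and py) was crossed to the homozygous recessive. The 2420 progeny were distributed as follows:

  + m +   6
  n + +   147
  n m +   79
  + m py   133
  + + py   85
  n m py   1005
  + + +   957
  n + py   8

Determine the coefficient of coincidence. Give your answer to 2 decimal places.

0.65

The two most frequent reciprocal classes, + + + and n m py, are the parental types, so the F1 was + + + / n m py.
The two rarest classes, + m + and n + py, are the double crossovers. Comparing them with the parentals, only the m allele has switched, so m is the middle locus and the order is n – m – py.
n–m: (280 + 14)/2420 = 0.1215; m–py: (164 + 14)/2420 = 0.0736.
Expected DCO frequency = 0.1215 × 0.0736 ≈ 0.00894; observed = 14/2420 ≈ 0.00579.
Coefficient of coincidence = 0.00579/0.00894 ≈ 0.65.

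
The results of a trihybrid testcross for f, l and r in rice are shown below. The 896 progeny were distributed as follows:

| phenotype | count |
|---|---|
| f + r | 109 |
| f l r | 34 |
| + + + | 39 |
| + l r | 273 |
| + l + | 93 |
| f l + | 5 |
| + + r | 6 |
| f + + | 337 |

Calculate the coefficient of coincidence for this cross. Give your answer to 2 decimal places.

The two most frequent reciprocal classes, + l r and f + +, are the parental types, so the F1 was + l r / f + +.
The two rarest classes, + + r and f l +, are the double crossovers. Comparing them with the parentals, only the l allele has switched, so l is the middle locus and the order is f – l – r.
f–l: (73 + 11)/896 = 0.0938; l–r: (202 + 11)/896 = 0.2377.
Expected DCO frequency = 0.0938 × 0.2377 ≈ 0.02230; observed = 11/896 ≈ 0.01228.
Coefficient of coincidence = 0.01228/0.02230 ≈ 0.55.

0.55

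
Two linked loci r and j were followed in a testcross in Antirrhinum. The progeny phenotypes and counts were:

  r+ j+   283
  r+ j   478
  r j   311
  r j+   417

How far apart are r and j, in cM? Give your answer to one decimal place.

The two most frequent classes, r+ j (478) and r j+ (417), are the parental types, so the F1 was r+ j / r j+.
The recombinant classes are r+ j+ and r j: 283 + 311 = 594.
Recombination frequency = 594/1489 = 0.3989 ≈ 39.9%, i.e. 39.9 cM.

39.9 cM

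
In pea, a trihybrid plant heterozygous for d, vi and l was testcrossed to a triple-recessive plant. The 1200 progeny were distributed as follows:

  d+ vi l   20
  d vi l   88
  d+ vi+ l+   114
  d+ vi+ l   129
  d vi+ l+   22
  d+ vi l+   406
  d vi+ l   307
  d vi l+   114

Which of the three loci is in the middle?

The two most frequent reciprocal classes, d vi+ l and d+ vi l+, are the parental types, so the F1 was d vi+ l / d+ vi l+.
The two rarest classes, d vi+ l+ and d+ vi l, are the double crossovers. Comparing them with the parentals, only the l allele has switched, so l is the middle locus and the order is d – l – vi.

l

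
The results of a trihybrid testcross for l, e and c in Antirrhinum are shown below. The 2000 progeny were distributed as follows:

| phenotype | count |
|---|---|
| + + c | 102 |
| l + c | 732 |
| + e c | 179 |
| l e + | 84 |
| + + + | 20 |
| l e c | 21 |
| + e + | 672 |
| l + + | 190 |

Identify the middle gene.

The two most frequent reciprocal classes, l + c and + e +, are the parental types, so the F1 was l + c / + e +.
The two rarest classes, l e c and + + +, are the double crossovers. Comparing them with the parentals, only the e allele has switched, so e is the middle locus and the order is c – e – l.

e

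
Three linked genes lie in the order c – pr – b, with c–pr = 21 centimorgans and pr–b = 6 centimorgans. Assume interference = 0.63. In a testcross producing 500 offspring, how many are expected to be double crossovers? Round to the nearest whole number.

Map distances give recombination frequencies of 0.210 and 0.060 for the two intervals.
With interference 0.63 (so coincidence = 0.37), expected double-crossover frequency = 0.210 × 0.060 × 0.37 = 0.00466.
Expected number = 0.00466 × 500 = 2.33 ≈ 2.

2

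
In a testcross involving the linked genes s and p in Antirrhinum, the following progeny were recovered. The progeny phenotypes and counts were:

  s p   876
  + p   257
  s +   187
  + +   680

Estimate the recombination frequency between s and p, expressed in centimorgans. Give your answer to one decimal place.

22.2 centimorgans

The two most frequent classes, + + (680) and s p (876), are the parental types, so the F1 was + + / s p.
The recombinant classes are + p and s +: 257 + 187 = 444.
Recombination frequency = 444/2000 = 0.2220 ≈ 22.2%, i.e. 22.2 centimorgans.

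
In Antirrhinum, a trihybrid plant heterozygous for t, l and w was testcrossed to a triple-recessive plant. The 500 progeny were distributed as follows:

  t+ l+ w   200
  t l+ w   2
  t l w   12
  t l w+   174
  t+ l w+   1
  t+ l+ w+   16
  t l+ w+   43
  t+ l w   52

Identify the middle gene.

The two most frequent reciprocal classes, t+ l+ w and t l w+, are the parental types, so the F1 was t+ l+ w / t l w+.
The two rarest classes, t l+ w and t+ l w+, are the double crossovers. Comparing them with the parentals, only the t allele has switched, so t is the middle locus and the order is l – t – w.

t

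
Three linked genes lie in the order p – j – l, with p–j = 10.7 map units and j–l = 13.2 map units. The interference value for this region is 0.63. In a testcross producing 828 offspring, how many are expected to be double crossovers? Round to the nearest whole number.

Map distances give recombination frequencies of 0.107 and 0.132 for the two intervals.
With interference 0.63 (so coincidence = 0.37), expected double-crossover frequency = 0.107 × 0.132 × 0.37 = 0.00523.
Expected number = 0.00523 × 828 = 4.33 ≈ 4.

4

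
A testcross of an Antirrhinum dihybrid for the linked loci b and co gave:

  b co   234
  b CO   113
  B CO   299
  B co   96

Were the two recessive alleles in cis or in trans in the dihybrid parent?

The two most frequent classes are B CO (299) and b co (234); these are the parental (non-recombinant) types.
So the F1 carried B CO on one chromosome and b co on the other — the recessive alleles are on the same chromosome (cis / coupling).

cis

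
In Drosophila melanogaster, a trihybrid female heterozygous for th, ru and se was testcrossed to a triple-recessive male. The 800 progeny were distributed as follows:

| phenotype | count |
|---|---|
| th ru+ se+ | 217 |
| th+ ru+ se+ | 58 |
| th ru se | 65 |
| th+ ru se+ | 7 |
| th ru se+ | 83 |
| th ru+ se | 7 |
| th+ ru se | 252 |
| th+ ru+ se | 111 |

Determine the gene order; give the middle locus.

se

The two most frequent reciprocal classes, th+ ru se and th ru+ se+, are the parental types, so the F1 was th+ ru se / th ru+ se+.
The two rarest classes, th+ ru se+ and th ru+ se, are the double crossovers. Comparing them with the parentals, only the se allele has switched, so se is the middle locus and the order is th – se – ru.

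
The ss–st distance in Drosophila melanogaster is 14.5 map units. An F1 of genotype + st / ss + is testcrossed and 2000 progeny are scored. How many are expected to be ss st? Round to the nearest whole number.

145

A map distance of 14.5 map units corresponds to a recombination frequency of 0.145.
The F1 is + st / ss +, so ss st is a recombinant gamete class with expected frequency r/2 = 0.145/2 = 0.0725.
Expected number = 0.0725 × 2000 = 145.00 ≈ 145.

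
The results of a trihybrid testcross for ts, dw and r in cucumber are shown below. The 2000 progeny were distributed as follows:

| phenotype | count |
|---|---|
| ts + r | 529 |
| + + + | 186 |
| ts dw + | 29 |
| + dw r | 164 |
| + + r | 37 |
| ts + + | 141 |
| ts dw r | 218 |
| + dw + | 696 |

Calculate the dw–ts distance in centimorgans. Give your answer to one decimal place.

The two most frequent reciprocal classes, ts + r and + dw +, are the parental types, so the F1 was ts + r / + dw +.
The two rarest classes, + + r and ts dw +, are the double crossovers. Comparing them with the parentals, only the ts allele has switched, so ts is the middle locus and the order is r – ts – dw.
Crossovers in the ts–dw interval produce the single-crossover classes ts dw r and + + + (218 + 186 = 404) plus the double crossovers (66).
RF(ts–dw) = (404 + 66) / 2000 = 470/2000 = 0.2350 → 23.5 centimorgans.

23.5 centimorgans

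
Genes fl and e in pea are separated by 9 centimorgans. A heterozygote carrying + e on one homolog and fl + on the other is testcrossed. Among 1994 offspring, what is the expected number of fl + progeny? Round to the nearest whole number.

A map distance of 9 centimorgans corresponds to a recombination frequency of 0.090.
The F1 is + e / fl +, so fl + is a parental gamete class with expected frequency (1 − r)/2 = 0.910/2 = 0.4550.
Expected number = 0.4550 × 1994 = 907.27 ≈ 907.

907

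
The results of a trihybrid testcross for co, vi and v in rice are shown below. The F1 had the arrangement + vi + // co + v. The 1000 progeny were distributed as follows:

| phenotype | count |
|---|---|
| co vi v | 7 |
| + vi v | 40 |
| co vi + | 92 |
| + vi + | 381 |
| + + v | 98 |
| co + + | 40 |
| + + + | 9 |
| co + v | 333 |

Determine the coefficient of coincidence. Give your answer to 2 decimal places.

The two rarest classes, + + + and co vi v, are the double crossovers. Comparing them with the parentals, only the vi allele has switched, so vi is the middle locus and the order is co – vi – v.
co–vi: (190 + 16)/1000 = 0.2060; vi–v: (80 + 16)/1000 = 0.0960.
Expected DCO frequency = 0.2060 × 0.0960 ≈ 0.01978; observed = 16/1000 ≈ 0.01600.
Coefficient of coincidence = 0.01600/0.01978 ≈ 0.81.

0.81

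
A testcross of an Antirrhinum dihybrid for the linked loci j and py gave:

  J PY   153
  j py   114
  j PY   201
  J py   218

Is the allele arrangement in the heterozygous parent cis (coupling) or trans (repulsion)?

trans

The two most frequent classes are J py (218) and j PY (201); these are the parental (non-recombinant) types.
So the F1 carried J py on one chromosome and j PY on the other — the recessive alleles are on opposite chromosomes (trans / repulsion).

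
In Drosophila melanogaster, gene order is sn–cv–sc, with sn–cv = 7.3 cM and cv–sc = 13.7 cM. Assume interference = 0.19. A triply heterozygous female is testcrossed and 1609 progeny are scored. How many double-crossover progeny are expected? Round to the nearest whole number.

Map distances give recombination frequencies of 0.073 and 0.137 for the two intervals.
With interference 0.19 (so coincidence = 0.81), expected double-crossover frequency = 0.073 × 0.137 × 0.81 = 0.00810.
Expected number = 0.00810 × 1609 = 13.03 ≈ 13.

13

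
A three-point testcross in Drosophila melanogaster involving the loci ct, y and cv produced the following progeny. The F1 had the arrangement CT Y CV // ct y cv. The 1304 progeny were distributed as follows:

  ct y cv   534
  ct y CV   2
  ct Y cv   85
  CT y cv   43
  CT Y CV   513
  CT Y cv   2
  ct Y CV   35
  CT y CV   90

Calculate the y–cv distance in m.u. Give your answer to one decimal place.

The two rarest classes, CT Y cv and ct y CV, are the double crossovers. Comparing them with the parentals, only the cv allele has switched, so cv is the middle locus and the order is ct – cv – y.
Crossovers in the cv–y interval produce the single-crossover classes CT y CV and ct Y cv (90 + 85 = 175) plus the double crossovers (4).
RF(cv–y) = (175 + 4) / 1304 = 179/1304 = 0.1373 → 13.7 m.u.

13.7 m.u.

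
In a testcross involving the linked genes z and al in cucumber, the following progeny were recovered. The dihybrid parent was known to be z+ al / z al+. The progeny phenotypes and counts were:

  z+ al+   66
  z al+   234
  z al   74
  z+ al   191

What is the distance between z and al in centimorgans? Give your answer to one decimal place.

24.8 centimorgans

The recombinant classes are z+ al+ and z al: 66 + 74 = 140.
Recombination frequency = 140/565 = 0.2478 ≈ 24.8%, i.e. 24.8 centimorgans.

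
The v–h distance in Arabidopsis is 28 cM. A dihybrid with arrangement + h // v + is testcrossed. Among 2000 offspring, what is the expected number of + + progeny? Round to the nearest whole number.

A map distance of 28 cM corresponds to a recombination frequency of 0.280.
The F1 is + h / v +, so + + is a recombinant gamete class with expected frequency r/2 = 0.280/2 = 0.1400.
Expected number = 0.1400 × 2000 = 280.00 ≈ 280.

280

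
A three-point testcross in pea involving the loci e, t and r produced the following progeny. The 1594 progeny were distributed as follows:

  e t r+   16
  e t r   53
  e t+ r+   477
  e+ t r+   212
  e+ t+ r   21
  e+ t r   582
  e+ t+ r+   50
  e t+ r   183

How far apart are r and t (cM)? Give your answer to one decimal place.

27.1 cM

The two most frequent reciprocal classes, e t+ r+ and e+ t r, are the parental types, so the F1 was e t+ r+ / e+ t r.
The two rarest classes, e t r+ and e+ t+ r, are the double crossovers. Comparing them with the parentals, only the t allele has switched, so t is the middle locus and the order is r – t – e.
Crossovers in the r–t interval produce the single-crossover classes e t+ r and e+ t r+ (183 + 212 = 395) plus the double crossovers (37).
RF(r–t) = (395 + 37) / 1594 = 432/1594 = 0.2710 → 27.1 cM.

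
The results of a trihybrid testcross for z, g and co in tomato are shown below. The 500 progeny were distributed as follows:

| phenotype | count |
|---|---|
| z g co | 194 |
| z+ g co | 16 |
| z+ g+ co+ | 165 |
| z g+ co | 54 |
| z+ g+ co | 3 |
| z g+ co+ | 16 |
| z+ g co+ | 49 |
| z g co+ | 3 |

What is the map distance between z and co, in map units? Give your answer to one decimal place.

7.6 map units

The two most frequent reciprocal classes, z g co and z+ g+ co+, are the parental types, so the F1 was z g co / z+ g+ co+.
The two rarest classes, z g co+ and z+ g+ co, are the double crossovers. Comparing them with the parentals, only the co allele has switched, so co is the middle locus and the order is z – co – g.
Crossovers in the z–co interval produce the single-crossover classes z+ g co and z g+ co+ (16 + 16 = 32) plus the double crossovers (6).
RF(z–co) = (32 + 6) / 500 = 38/500 = 0.0760 → 7.6 map units.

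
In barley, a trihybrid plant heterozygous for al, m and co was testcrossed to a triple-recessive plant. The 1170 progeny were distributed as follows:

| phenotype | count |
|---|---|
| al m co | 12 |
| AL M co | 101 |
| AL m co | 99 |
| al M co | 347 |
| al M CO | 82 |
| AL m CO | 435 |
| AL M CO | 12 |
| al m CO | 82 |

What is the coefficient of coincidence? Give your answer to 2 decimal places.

The two most frequent reciprocal classes, al M co and AL m CO, are the parental types, so the F1 was al M co / AL m CO.
The two rarest classes, al m co and AL M CO, are the double crossovers. Comparing them with the parentals, only the m allele has switched, so m is the middle locus and the order is al – m – co.
al–m: (183 + 24)/1170 = 0.1769; m–co: (181 + 24)/1170 = 0.1752.
Expected DCO frequency = 0.1769 × 0.1752 ≈ 0.03099; observed = 24/1170 ≈ 0.02051.
Coefficient of coincidence = 0.02051/0.03099 ≈ 0.66.

0.66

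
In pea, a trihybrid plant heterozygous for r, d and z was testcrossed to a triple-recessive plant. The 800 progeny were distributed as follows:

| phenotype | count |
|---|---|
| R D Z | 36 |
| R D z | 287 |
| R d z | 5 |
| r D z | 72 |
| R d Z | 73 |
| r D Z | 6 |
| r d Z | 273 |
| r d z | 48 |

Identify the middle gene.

d

The two most frequent reciprocal classes, r d Z and R D z, are the parental types, so the F1 was r d Z / R D z.
The two rarest classes, r D Z and R d z, are the double crossovers. Comparing them with the parentals, only the d allele has switched, so d is the middle locus and the order is z – d – r.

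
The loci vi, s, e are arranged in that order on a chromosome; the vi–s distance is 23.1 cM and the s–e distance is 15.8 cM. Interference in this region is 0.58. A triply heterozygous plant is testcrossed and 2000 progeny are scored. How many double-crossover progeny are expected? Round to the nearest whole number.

Map distances give recombination frequencies of 0.231 and 0.158 for the two intervals.
With interference 0.58 (so coincidence = 0.42), expected double-crossover frequency = 0.231 × 0.158 × 0.42 = 0.01533.
Expected number = 0.01533 × 2000 = 30.66 ≈ 31.

31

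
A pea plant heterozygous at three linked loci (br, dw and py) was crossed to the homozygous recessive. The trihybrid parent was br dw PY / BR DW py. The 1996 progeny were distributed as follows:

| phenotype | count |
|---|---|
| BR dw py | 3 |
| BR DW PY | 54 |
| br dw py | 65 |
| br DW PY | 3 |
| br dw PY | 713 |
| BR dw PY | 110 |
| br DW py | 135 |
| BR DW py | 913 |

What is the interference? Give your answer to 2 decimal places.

0.62

The two rarest classes, br DW PY and BR dw py, are the double crossovers. Comparing them with the parentals, only the dw allele has switched, so dw is the middle locus and the order is br – dw – py.
br–dw: (245 + 6)/1996 = 0.1258; dw–py: (119 + 6)/1996 = 0.0626.
Expected DCO frequency = 0.1258 × 0.0626 ≈ 0.00788; observed = 6/1996 ≈ 0.00301.
Coefficient of coincidence = 0.00301/0.00788 ≈ 0.38; interference = 1 − 0.38 = 0.62.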